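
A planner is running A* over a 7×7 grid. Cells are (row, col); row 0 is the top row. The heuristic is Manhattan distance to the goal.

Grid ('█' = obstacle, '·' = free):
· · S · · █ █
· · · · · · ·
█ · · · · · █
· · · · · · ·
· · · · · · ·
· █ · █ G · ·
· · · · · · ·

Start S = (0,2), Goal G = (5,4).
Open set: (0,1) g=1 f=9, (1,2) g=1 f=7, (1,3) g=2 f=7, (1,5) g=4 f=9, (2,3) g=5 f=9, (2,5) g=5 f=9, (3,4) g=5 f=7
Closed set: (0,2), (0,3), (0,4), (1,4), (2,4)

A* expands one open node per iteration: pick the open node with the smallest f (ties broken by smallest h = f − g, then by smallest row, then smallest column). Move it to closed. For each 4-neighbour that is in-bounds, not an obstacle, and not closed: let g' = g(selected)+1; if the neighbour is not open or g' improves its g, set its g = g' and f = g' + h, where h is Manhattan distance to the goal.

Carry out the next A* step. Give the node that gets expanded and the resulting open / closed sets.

step 1: expand (3,4) (f=7, h=2) → closed; open now [(0,1) g=1 f=9, (1,2) g=1 f=7, (1,3) g=2 f=7, (1,5) g=4 f=9, (2,3) g=5 f=9, (2,5) g=5 f=9, (3,3) g=6 f=9, (3,5) g=6 f=9, (4,4) g=6 f=7]

expanded=(3,4); open=[(0,1) g=1 f=9, (1,2) g=1 f=7, (1,3) g=2 f=7, (1,5) g=4 f=9, (2,3) g=5 f=9, (2,5) g=5 f=9, (3,3) g=6 f=9, (3,5) g=6 f=9, (4,4) g=6 f=7]; closed=[(0,2), (0,3), (0,4), (1,4), (2,4), (3,4)]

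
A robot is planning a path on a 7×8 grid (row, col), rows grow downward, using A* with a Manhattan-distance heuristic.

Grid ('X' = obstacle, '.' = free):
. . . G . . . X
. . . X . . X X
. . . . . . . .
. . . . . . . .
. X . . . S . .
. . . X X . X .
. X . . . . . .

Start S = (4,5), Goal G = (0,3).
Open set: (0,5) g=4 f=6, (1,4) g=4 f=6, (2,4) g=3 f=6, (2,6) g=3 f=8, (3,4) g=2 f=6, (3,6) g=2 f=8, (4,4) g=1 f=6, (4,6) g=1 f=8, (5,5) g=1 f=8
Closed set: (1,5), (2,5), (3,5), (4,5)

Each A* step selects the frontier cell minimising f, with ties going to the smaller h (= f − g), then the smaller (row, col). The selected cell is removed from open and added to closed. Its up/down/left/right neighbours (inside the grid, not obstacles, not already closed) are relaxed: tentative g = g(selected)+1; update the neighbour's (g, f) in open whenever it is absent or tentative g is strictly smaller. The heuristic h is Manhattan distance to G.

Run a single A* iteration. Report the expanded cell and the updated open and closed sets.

step 1: expand (0,5) (f=6, h=2) → closed; open now [(0,4) g=5 f=6, (0,6) g=5 f=8, (1,4) g=4 f=6, (2,4) g=3 f=6, (2,6) g=3 f=8, (3,4) g=2 f=6, (3,6) g=2 f=8, (4,4) g=1 f=6, (4,6) g=1 f=8, (5,5) g=1 f=8]

expanded=(0,5); open=[(0,4) g=5 f=6, (0,6) g=5 f=8, (1,4) g=4 f=6, (2,4) g=3 f=6, (2,6) g=3 f=8, (3,4) g=2 f=6, (3,6) g=2 f=8, (4,4) g=1 f=6, (4,6) g=1 f=8, (5,5) g=1 f=8]; closed=[(0,5), (1,5), (2,5), (3,5), (4,5)]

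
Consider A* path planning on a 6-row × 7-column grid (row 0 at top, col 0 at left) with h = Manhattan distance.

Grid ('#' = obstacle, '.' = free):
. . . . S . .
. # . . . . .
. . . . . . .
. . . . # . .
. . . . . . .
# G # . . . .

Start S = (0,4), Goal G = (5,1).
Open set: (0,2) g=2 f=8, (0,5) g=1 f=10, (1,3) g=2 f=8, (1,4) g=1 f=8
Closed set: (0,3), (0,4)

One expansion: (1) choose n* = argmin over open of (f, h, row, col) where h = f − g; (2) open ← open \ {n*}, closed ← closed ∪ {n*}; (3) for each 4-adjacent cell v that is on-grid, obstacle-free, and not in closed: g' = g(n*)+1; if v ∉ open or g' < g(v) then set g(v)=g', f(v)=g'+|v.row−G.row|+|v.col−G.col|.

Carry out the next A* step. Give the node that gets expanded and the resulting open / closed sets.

expanded=(0,2); open=[(0,1) g=3 f=8, (0,5) g=1 f=10, (1,2) g=3 f=8, (1,3) g=2 f=8, (1,4) g=1 f=8]; closed=[(0,2), (0,3), (0,4)]

step 1: expand (0,2) (f=8, h=6) → closed; open now [(0,1) g=3 f=8, (0,5) g=1 f=10, (1,2) g=3 f=8, (1,3) g=2 f=8, (1,4) g=1 f=8]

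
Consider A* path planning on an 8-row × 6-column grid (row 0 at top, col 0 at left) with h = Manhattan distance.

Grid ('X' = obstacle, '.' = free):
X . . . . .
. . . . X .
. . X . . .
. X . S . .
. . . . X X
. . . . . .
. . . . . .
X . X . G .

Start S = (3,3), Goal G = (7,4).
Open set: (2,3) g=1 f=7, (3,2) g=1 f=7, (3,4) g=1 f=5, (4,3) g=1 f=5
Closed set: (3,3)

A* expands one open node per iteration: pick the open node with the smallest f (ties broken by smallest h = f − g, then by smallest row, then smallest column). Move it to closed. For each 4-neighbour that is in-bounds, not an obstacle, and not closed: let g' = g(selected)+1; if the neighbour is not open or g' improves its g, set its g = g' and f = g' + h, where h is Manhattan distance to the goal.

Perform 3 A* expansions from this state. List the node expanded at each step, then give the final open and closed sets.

step 1: expand (3,4) (f=5, h=4) → closed; open now [(2,3) g=1 f=7, (2,4) g=2 f=7, (3,2) g=1 f=7, (3,5) g=2 f=7, (4,3) g=1 f=5]
step 2: expand (4,3) (f=5, h=4) → closed; open now [(2,3) g=1 f=7, (2,4) g=2 f=7, (3,2) g=1 f=7, (3,5) g=2 f=7, (4,2) g=2 f=7, (5,3) g=2 f=5]
step 3: expand (5,3) (f=5, h=3) → closed; open now [(2,3) g=1 f=7, (2,4) g=2 f=7, (3,2) g=1 f=7, (3,5) g=2 f=7, (4,2) g=2 f=7, (5,2) g=3 f=7, (5,4) g=3 f=5, (6,3) g=3 f=5]

order=[(3,4) → (4,3) → (5,3)]; open=[(2,3) g=1 f=7, (2,4) g=2 f=7, (3,2) g=1 f=7, (3,5) g=2 f=7, (4,2) g=2 f=7, (5,2) g=3 f=7, (5,4) g=3 f=5, (6,3) g=3 f=5]; closed=[(3,3), (3,4), (4,3), (5,3)]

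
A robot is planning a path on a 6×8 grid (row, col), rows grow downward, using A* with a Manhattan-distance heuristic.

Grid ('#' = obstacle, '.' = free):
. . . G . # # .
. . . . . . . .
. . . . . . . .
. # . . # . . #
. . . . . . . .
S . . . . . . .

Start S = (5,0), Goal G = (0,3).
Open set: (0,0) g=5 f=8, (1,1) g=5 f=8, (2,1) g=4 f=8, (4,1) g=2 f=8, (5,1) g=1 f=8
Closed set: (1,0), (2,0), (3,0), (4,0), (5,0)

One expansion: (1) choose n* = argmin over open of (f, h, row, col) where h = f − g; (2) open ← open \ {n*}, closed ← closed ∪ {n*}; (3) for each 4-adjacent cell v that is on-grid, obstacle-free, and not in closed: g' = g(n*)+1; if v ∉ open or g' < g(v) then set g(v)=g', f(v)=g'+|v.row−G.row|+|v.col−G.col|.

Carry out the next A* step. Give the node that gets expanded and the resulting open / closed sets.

step 1: expand (0,0) (f=8, h=3) → closed; open now [(0,1) g=6 f=8, (1,1) g=5 f=8, (2,1) g=4 f=8, (4,1) g=2 f=8, (5,1) g=1 f=8]

expanded=(0,0); open=[(0,1) g=6 f=8, (1,1) g=5 f=8, (2,1) g=4 f=8, (4,1) g=2 f=8, (5,1) g=1 f=8]; closed=[(0,0), (1,0), (2,0), (3,0), (4,0), (5,0)]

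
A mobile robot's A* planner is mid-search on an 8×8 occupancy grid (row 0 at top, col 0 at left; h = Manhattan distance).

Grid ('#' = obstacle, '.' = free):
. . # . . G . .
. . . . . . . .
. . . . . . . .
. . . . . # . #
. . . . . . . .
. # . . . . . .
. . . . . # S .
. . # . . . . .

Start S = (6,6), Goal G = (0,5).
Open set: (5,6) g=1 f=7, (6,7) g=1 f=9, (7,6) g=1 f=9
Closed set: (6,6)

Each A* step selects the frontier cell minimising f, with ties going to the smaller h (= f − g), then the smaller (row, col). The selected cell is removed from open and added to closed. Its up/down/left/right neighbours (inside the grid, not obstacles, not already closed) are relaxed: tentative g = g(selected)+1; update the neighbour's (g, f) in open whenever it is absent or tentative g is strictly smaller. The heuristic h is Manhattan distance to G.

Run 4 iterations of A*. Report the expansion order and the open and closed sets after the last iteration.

step 1: expand (5,6) (f=7, h=6) → closed; open now [(4,6) g=2 f=7, (5,5) g=2 f=7, (5,7) g=2 f=9, (6,7) g=1 f=9, (7,6) g=1 f=9]
step 2: expand (4,6) (f=7, h=5) → closed; open now [(3,6) g=3 f=7, (4,5) g=3 f=7, (4,7) g=3 f=9, (5,5) g=2 f=7, (5,7) g=2 f=9, (6,7) g=1 f=9, (7,6) g=1 f=9]
step 3: expand (3,6) (f=7, h=4) → closed; open now [(2,6) g=4 f=7, (4,5) g=3 f=7, (4,7) g=3 f=9, (5,5) g=2 f=7, (5,7) g=2 f=9, (6,7) g=1 f=9, (7,6) g=1 f=9]
step 4: expand (2,6) (f=7, h=3) → closed; open now [(1,6) g=5 f=7, (2,5) g=5 f=7, (2,7) g=5 f=9, (4,5) g=3 f=7, (4,7) g=3 f=9, (5,5) g=2 f=7, (5,7) g=2 f=9, (6,7) g=1 f=9, (7,6) g=1 f=9]

order=[(5,6) → (4,6) → (3,6) → (2,6)]; open=[(1,6) g=5 f=7, (2,5) g=5 f=7, (2,7) g=5 f=9, (4,5) g=3 f=7, (4,7) g=3 f=9, (5,5) g=2 f=7, (5,7) g=2 f=9, (6,7) g=1 f=9, (7,6) g=1 f=9]; closed=[(2,6), (3,6), (4,6), (5,6), (6,6)]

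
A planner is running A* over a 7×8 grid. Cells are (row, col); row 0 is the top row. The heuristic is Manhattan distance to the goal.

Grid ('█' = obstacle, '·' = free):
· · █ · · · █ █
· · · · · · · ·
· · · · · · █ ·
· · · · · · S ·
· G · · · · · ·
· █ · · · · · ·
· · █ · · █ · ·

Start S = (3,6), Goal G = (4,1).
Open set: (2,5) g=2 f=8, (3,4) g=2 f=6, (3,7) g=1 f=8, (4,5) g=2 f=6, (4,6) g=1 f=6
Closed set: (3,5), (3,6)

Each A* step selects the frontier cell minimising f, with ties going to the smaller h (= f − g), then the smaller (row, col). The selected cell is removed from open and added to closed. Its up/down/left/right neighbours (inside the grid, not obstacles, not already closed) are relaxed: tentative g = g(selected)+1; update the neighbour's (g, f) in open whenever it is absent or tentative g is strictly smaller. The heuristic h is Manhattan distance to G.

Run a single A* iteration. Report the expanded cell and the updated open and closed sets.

expanded=(3,4); open=[(2,4) g=3 f=8, (2,5) g=2 f=8, (3,3) g=3 f=6, (3,7) g=1 f=8, (4,4) g=3 f=6, (4,5) g=2 f=6, (4,6) g=1 f=6]; closed=[(3,4), (3,5), (3,6)]

step 1: expand (3,4) (f=6, h=4) → closed; open now [(2,4) g=3 f=8, (2,5) g=2 f=8, (3,3) g=3 f=6, (3,7) g=1 f=8, (4,4) g=3 f=6, (4,5) g=2 f=6, (4,6) g=1 f=6]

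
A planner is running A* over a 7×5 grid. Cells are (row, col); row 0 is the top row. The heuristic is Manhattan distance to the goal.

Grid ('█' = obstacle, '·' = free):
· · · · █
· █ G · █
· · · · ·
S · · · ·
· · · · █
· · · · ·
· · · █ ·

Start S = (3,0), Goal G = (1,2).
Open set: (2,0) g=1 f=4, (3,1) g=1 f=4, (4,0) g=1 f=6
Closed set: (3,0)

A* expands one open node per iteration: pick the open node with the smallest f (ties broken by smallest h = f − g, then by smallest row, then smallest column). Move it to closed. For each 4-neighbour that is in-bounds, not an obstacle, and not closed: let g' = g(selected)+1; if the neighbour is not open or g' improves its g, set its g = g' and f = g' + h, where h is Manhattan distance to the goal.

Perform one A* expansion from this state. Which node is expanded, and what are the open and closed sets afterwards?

expanded=(2,0); open=[(1,0) g=2 f=4, (2,1) g=2 f=4, (3,1) g=1 f=4, (4,0) g=1 f=6]; closed=[(2,0), (3,0)]

step 1: expand (2,0) (f=4, h=3) → closed; open now [(1,0) g=2 f=4, (2,1) g=2 f=4, (3,1) g=1 f=4, (4,0) g=1 f=6]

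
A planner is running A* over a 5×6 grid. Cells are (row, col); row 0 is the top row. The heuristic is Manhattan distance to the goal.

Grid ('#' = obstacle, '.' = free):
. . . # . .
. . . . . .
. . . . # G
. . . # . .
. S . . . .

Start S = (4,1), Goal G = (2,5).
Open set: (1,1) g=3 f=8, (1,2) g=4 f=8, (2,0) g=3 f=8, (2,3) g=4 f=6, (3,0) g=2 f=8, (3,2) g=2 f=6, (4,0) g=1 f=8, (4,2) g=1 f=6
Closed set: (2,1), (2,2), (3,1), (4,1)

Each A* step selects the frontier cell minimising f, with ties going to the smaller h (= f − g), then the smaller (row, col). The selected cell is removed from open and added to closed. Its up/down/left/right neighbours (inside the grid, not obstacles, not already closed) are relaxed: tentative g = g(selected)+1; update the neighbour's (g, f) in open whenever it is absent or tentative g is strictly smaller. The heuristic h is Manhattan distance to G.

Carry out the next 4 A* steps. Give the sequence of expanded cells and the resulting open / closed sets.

order=[(2,3) → (3,2) → (4,2) → (4,3)]; open=[(1,1) g=3 f=8, (1,2) g=4 f=8, (1,3) g=5 f=8, (2,0) g=3 f=8, (3,0) g=2 f=8, (4,0) g=1 f=8, (4,4) g=3 f=6]; closed=[(2,1), (2,2), (2,3), (3,1), (3,2), (4,1), (4,2), (4,3)]

step 1: expand (2,3) (f=6, h=2) → closed; open now [(1,1) g=3 f=8, (1,2) g=4 f=8, (1,3) g=5 f=8, (2,0) g=3 f=8, (3,0) g=2 f=8, (3,2) g=2 f=6, (4,0) g=1 f=8, (4,2) g=1 f=6]
step 2: expand (3,2) (f=6, h=4) → closed; open now [(1,1) g=3 f=8, (1,2) g=4 f=8, (1,3) g=5 f=8, (2,0) g=3 f=8, (3,0) g=2 f=8, (4,0) g=1 f=8, (4,2) g=1 f=6]
step 3: expand (4,2) (f=6, h=5) → closed; open now [(1,1) g=3 f=8, (1,2) g=4 f=8, (1,3) g=5 f=8, (2,0) g=3 f=8, (3,0) g=2 f=8, (4,0) g=1 f=8, (4,3) g=2 f=6]
step 4: expand (4,3) (f=6, h=4) → closed; open now [(1,1) g=3 f=8, (1,2) g=4 f=8, (1,3) g=5 f=8, (2,0) g=3 f=8, (3,0) g=2 f=8, (4,0) g=1 f=8, (4,4) g=3 f=6]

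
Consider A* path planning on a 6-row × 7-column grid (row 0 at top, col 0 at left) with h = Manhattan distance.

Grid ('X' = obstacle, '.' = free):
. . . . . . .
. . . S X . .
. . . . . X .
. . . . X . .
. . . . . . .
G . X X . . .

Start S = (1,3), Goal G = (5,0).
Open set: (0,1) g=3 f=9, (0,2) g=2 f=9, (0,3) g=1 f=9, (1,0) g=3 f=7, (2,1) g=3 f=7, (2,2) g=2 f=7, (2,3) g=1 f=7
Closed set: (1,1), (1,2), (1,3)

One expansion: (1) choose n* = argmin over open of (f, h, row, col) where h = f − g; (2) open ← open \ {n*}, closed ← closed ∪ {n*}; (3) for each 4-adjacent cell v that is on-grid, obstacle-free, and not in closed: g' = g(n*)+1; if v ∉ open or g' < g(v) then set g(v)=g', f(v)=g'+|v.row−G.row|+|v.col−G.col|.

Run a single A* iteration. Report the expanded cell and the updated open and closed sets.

expanded=(1,0); open=[(0,0) g=4 f=9, (0,1) g=3 f=9, (0,2) g=2 f=9, (0,3) g=1 f=9, (2,0) g=4 f=7, (2,1) g=3 f=7, (2,2) g=2 f=7, (2,3) g=1 f=7]; closed=[(1,0), (1,1), (1,2), (1,3)]

step 1: expand (1,0) (f=7, h=4) → closed; open now [(0,0) g=4 f=9, (0,1) g=3 f=9, (0,2) g=2 f=9, (0,3) g=1 f=9, (2,0) g=4 f=7, (2,1) g=3 f=7, (2,2) g=2 f=7, (2,3) g=1 f=7]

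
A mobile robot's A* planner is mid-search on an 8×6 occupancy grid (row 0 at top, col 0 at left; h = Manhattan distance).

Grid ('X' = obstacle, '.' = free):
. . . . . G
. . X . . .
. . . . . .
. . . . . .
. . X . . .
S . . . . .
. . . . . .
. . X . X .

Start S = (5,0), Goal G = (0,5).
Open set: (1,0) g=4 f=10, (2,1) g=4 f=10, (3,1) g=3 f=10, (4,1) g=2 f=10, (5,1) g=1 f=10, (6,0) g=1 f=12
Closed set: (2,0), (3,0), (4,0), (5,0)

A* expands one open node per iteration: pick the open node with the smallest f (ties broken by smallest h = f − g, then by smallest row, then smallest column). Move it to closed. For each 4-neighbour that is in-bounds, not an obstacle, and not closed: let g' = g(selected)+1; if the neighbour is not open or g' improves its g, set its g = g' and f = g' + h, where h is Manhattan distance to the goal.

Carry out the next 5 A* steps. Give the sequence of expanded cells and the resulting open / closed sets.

order=[(1,0) → (0,0) → (0,1) → (0,2) → (0,3)]; open=[(0,4) g=9 f=10, (1,1) g=5 f=10, (1,3) g=9 f=12, (2,1) g=4 f=10, (3,1) g=3 f=10, (4,1) g=2 f=10, (5,1) g=1 f=10, (6,0) g=1 f=12]; closed=[(0,0), (0,1), (0,2), (0,3), (1,0), (2,0), (3,0), (4,0), (5,0)]

step 1: expand (1,0) (f=10, h=6) → closed; open now [(0,0) g=5 f=10, (1,1) g=5 f=10, (2,1) g=4 f=10, (3,1) g=3 f=10, (4,1) g=2 f=10, (5,1) g=1 f=10, (6,0) g=1 f=12]
step 2: expand (0,0) (f=10, h=5) → closed; open now [(0,1) g=6 f=10, (1,1) g=5 f=10, (2,1) g=4 f=10, (3,1) g=3 f=10, (4,1) g=2 f=10, (5,1) g=1 f=10, (6,0) g=1 f=12]
step 3: expand (0,1) (f=10, h=4) → closed; open now [(0,2) g=7 f=10, (1,1) g=5 f=10, (2,1) g=4 f=10, (3,1) g=3 f=10, (4,1) g=2 f=10, (5,1) g=1 f=10, (6,0) g=1 f=12]
step 4: expand (0,2) (f=10, h=3) → closed; open now [(0,3) g=8 f=10, (1,1) g=5 f=10, (2,1) g=4 f=10, (3,1) g=3 f=10, (4,1) g=2 f=10, (5,1) g=1 f=10, (6,0) g=1 f=12]
step 5: expand (0,3) (f=10, h=2) → closed; open now [(0,4) g=9 f=10, (1,1) g=5 f=10, (1,3) g=9 f=12, (2,1) g=4 f=10, (3,1) g=3 f=10, (4,1) g=2 f=10, (5,1) g=1 f=10, (6,0) g=1 f=12]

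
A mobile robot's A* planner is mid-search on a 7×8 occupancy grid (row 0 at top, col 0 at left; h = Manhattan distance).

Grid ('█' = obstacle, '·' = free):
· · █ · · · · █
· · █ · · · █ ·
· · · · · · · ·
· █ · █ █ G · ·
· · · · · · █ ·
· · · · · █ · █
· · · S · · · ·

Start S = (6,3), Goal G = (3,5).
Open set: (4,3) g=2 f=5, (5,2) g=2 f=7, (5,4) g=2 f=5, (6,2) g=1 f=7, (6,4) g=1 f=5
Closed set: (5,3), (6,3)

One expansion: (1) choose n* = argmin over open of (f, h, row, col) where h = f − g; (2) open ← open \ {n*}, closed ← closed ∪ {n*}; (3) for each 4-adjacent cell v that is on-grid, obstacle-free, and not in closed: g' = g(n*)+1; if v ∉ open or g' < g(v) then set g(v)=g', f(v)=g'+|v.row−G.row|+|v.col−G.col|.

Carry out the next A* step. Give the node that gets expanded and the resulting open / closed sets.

step 1: expand (4,3) (f=5, h=3) → closed; open now [(4,2) g=3 f=7, (4,4) g=3 f=5, (5,2) g=2 f=7, (5,4) g=2 f=5, (6,2) g=1 f=7, (6,4) g=1 f=5]

expanded=(4,3); open=[(4,2) g=3 f=7, (4,4) g=3 f=5, (5,2) g=2 f=7, (5,4) g=2 f=5, (6,2) g=1 f=7, (6,4) g=1 f=5]; closed=[(4,3), (5,3), (6,3)]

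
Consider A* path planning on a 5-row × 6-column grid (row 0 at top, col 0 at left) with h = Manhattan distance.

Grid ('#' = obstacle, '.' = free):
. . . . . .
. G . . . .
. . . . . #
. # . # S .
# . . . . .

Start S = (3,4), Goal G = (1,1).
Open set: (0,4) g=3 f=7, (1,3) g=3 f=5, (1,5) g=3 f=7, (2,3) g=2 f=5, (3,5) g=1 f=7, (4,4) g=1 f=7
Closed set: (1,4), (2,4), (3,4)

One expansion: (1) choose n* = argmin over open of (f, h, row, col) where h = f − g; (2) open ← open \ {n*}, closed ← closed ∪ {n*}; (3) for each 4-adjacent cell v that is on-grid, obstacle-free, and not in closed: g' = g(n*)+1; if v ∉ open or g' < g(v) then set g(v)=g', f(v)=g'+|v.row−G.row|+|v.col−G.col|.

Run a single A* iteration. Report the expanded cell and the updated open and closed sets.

expanded=(1,3); open=[(0,3) g=4 f=7, (0,4) g=3 f=7, (1,2) g=4 f=5, (1,5) g=3 f=7, (2,3) g=2 f=5, (3,5) g=1 f=7, (4,4) g=1 f=7]; closed=[(1,3), (1,4), (2,4), (3,4)]

step 1: expand (1,3) (f=5, h=2) → closed; open now [(0,3) g=4 f=7, (0,4) g=3 f=7, (1,2) g=4 f=5, (1,5) g=3 f=7, (2,3) g=2 f=5, (3,5) g=1 f=7, (4,4) g=1 f=7]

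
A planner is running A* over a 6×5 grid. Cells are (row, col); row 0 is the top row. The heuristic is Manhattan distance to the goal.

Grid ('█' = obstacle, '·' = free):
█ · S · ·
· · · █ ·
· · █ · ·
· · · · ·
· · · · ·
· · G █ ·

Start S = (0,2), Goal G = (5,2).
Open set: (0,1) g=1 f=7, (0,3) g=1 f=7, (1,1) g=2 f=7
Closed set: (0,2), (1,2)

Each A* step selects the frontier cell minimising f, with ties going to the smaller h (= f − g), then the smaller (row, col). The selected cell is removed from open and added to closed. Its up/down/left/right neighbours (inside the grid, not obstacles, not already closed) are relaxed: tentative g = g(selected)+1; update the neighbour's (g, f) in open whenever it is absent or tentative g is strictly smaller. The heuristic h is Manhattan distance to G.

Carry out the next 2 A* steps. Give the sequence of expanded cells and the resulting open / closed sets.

order=[(1,1) → (2,1)]; open=[(0,1) g=1 f=7, (0,3) g=1 f=7, (1,0) g=3 f=9, (2,0) g=4 f=9, (3,1) g=4 f=7]; closed=[(0,2), (1,1), (1,2), (2,1)]

step 1: expand (1,1) (f=7, h=5) → closed; open now [(0,1) g=1 f=7, (0,3) g=1 f=7, (1,0) g=3 f=9, (2,1) g=3 f=7]
step 2: expand (2,1) (f=7, h=4) → closed; open now [(0,1) g=1 f=7, (0,3) g=1 f=7, (1,0) g=3 f=9, (2,0) g=4 f=9, (3,1) g=4 f=7]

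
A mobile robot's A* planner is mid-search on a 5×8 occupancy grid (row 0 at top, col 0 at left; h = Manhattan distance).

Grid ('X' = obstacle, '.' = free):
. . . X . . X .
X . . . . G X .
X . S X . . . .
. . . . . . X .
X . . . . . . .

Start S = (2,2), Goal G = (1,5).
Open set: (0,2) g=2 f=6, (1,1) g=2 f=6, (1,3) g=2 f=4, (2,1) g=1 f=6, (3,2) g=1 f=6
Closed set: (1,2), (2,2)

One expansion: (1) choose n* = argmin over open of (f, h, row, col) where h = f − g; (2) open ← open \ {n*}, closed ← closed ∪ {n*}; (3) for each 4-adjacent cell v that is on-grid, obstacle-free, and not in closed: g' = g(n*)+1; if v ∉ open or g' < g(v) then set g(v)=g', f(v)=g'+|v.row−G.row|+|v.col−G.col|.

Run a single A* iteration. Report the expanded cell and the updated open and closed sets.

expanded=(1,3); open=[(0,2) g=2 f=6, (1,1) g=2 f=6, (1,4) g=3 f=4, (2,1) g=1 f=6, (3,2) g=1 f=6]; closed=[(1,2), (1,3), (2,2)]

step 1: expand (1,3) (f=4, h=2) → closed; open now [(0,2) g=2 f=6, (1,1) g=2 f=6, (1,4) g=3 f=4, (2,1) g=1 f=6, (3,2) g=1 f=6]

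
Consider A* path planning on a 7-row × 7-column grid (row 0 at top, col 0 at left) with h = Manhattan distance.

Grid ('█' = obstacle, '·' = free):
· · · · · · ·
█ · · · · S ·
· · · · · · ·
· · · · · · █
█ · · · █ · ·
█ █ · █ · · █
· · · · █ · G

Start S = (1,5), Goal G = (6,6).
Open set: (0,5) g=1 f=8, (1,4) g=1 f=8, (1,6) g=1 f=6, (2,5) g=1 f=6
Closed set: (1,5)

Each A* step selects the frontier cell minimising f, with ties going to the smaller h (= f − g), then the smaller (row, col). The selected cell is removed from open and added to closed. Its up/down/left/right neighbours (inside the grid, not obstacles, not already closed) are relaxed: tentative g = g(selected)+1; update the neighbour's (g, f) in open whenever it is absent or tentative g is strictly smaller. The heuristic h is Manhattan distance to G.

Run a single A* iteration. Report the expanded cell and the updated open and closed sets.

expanded=(1,6); open=[(0,5) g=1 f=8, (0,6) g=2 f=8, (1,4) g=1 f=8, (2,5) g=1 f=6, (2,6) g=2 f=6]; closed=[(1,5), (1,6)]

step 1: expand (1,6) (f=6, h=5) → closed; open now [(0,5) g=1 f=8, (0,6) g=2 f=8, (1,4) g=1 f=8, (2,5) g=1 f=6, (2,6) g=2 f=6]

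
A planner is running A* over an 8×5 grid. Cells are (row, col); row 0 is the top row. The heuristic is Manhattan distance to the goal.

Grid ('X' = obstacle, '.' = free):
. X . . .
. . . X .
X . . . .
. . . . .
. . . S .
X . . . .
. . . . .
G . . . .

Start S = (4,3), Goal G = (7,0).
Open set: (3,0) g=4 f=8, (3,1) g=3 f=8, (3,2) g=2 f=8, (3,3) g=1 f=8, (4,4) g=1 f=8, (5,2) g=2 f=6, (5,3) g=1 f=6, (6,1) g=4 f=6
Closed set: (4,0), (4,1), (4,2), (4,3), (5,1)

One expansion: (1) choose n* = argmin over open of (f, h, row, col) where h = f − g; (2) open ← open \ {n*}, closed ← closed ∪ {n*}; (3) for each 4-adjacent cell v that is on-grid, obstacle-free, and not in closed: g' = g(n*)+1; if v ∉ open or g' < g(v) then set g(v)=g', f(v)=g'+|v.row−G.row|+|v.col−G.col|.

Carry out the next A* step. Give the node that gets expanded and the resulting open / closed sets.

step 1: expand (6,1) (f=6, h=2) → closed; open now [(3,0) g=4 f=8, (3,1) g=3 f=8, (3,2) g=2 f=8, (3,3) g=1 f=8, (4,4) g=1 f=8, (5,2) g=2 f=6, (5,3) g=1 f=6, (6,0) g=5 f=6, (6,2) g=5 f=8, (7,1) g=5 f=6]

expanded=(6,1); open=[(3,0) g=4 f=8, (3,1) g=3 f=8, (3,2) g=2 f=8, (3,3) g=1 f=8, (4,4) g=1 f=8, (5,2) g=2 f=6, (5,3) g=1 f=6, (6,0) g=5 f=6, (6,2) g=5 f=8, (7,1) g=5 f=6]; closed=[(4,0), (4,1), (4,2), (4,3), (5,1), (6,1)]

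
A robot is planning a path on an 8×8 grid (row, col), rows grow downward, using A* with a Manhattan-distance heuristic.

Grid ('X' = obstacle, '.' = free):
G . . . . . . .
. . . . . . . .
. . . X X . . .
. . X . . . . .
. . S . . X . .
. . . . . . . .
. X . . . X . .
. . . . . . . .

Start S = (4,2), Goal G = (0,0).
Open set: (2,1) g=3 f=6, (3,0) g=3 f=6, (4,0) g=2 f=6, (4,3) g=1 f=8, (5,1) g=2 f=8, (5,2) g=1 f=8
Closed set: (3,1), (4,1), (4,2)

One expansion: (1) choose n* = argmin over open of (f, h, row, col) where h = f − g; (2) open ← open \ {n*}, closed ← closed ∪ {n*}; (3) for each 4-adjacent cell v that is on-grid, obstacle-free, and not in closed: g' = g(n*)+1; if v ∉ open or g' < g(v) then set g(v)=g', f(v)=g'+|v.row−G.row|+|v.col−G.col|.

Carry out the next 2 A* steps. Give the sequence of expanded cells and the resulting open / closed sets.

order=[(2,1) → (1,1)]; open=[(0,1) g=5 f=6, (1,0) g=5 f=6, (1,2) g=5 f=8, (2,0) g=4 f=6, (2,2) g=4 f=8, (3,0) g=3 f=6, (4,0) g=2 f=6, (4,3) g=1 f=8, (5,1) g=2 f=8, (5,2) g=1 f=8]; closed=[(1,1), (2,1), (3,1), (4,1), (4,2)]

step 1: expand (2,1) (f=6, h=3) → closed; open now [(1,1) g=4 f=6, (2,0) g=4 f=6, (2,2) g=4 f=8, (3,0) g=3 f=6, (4,0) g=2 f=6, (4,3) g=1 f=8, (5,1) g=2 f=8, (5,2) g=1 f=8]
step 2: expand (1,1) (f=6, h=2) → closed; open now [(0,1) g=5 f=6, (1,0) g=5 f=6, (1,2) g=5 f=8, (2,0) g=4 f=6, (2,2) g=4 f=8, (3,0) g=3 f=6, (4,0) g=2 f=6, (4,3) g=1 f=8, (5,1) g=2 f=8, (5,2) g=1 f=8]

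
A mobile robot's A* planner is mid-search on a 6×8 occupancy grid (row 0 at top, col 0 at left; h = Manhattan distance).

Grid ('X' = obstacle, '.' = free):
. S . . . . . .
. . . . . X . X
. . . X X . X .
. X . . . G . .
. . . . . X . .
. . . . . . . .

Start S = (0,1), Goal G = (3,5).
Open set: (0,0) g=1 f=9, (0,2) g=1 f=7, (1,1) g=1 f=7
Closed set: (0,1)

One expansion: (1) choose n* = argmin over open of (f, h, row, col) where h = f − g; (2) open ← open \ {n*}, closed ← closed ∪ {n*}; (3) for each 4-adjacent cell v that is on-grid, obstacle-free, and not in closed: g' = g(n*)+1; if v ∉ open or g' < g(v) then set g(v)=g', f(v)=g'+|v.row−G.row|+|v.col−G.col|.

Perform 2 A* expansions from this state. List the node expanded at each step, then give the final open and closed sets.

step 1: expand (0,2) (f=7, h=6) → closed; open now [(0,0) g=1 f=9, (0,3) g=2 f=7, (1,1) g=1 f=7, (1,2) g=2 f=7]
step 2: expand (0,3) (f=7, h=5) → closed; open now [(0,0) g=1 f=9, (0,4) g=3 f=7, (1,1) g=1 f=7, (1,2) g=2 f=7, (1,3) g=3 f=7]

order=[(0,2) → (0,3)]; open=[(0,0) g=1 f=9, (0,4) g=3 f=7, (1,1) g=1 f=7, (1,2) g=2 f=7, (1,3) g=3 f=7]; closed=[(0,1), (0,2), (0,3)]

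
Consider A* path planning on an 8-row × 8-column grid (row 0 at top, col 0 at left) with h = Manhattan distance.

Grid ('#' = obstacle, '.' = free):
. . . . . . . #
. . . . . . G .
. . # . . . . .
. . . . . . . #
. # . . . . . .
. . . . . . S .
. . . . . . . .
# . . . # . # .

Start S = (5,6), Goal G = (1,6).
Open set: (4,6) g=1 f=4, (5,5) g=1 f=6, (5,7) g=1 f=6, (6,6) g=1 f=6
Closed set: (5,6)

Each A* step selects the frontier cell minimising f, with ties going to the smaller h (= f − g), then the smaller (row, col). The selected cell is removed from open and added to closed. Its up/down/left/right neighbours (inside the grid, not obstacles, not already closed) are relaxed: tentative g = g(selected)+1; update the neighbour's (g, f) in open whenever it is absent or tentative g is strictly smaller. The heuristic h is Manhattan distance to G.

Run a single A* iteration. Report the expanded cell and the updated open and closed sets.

expanded=(4,6); open=[(3,6) g=2 f=4, (4,5) g=2 f=6, (4,7) g=2 f=6, (5,5) g=1 f=6, (5,7) g=1 f=6, (6,6) g=1 f=6]; closed=[(4,6), (5,6)]

step 1: expand (4,6) (f=4, h=3) → closed; open now [(3,6) g=2 f=4, (4,5) g=2 f=6, (4,7) g=2 f=6, (5,5) g=1 f=6, (5,7) g=1 f=6, (6,6) g=1 f=6]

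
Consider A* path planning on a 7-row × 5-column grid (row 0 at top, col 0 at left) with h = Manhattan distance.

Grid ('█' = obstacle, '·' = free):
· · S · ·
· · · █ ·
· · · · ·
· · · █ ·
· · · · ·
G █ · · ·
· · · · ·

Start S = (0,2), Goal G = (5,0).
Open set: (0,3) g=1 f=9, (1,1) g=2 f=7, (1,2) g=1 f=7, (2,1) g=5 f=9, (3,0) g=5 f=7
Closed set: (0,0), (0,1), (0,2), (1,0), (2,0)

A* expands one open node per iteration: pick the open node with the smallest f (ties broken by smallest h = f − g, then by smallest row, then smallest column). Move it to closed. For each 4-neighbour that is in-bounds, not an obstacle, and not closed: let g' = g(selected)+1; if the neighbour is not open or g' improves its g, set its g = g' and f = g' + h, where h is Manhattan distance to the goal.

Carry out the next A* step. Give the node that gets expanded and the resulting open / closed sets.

step 1: expand (3,0) (f=7, h=2) → closed; open now [(0,3) g=1 f=9, (1,1) g=2 f=7, (1,2) g=1 f=7, (2,1) g=5 f=9, (3,1) g=6 f=9, (4,0) g=6 f=7]

expanded=(3,0); open=[(0,3) g=1 f=9, (1,1) g=2 f=7, (1,2) g=1 f=7, (2,1) g=5 f=9, (3,1) g=6 f=9, (4,0) g=6 f=7]; closed=[(0,0), (0,1), (0,2), (1,0), (2,0), (3,0)]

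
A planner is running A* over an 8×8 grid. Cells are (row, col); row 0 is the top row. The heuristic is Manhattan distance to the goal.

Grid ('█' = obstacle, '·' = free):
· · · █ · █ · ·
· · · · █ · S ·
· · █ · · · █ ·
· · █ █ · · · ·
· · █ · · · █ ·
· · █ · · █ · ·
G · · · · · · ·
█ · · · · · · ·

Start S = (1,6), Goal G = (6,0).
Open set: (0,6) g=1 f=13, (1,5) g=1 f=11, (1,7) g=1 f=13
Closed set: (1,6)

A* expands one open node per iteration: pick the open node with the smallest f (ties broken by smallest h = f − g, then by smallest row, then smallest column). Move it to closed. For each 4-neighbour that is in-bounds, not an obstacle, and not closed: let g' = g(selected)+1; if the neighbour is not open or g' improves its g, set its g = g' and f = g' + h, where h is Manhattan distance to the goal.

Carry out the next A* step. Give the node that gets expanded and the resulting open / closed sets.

expanded=(1,5); open=[(0,6) g=1 f=13, (1,7) g=1 f=13, (2,5) g=2 f=11]; closed=[(1,5), (1,6)]

step 1: expand (1,5) (f=11, h=10) → closed; open now [(0,6) g=1 f=13, (1,7) g=1 f=13, (2,5) g=2 f=11]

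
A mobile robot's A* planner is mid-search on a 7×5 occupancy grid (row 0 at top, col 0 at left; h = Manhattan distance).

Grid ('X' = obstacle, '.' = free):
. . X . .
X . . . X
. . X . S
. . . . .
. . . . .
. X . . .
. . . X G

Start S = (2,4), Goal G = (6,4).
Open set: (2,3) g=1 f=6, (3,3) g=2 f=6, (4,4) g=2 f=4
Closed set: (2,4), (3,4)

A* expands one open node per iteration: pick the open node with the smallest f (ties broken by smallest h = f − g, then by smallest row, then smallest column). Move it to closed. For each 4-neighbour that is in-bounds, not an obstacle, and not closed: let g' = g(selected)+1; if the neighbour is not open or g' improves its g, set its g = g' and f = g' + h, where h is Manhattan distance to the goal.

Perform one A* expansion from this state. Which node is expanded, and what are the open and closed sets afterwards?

expanded=(4,4); open=[(2,3) g=1 f=6, (3,3) g=2 f=6, (4,3) g=3 f=6, (5,4) g=3 f=4]; closed=[(2,4), (3,4), (4,4)]

step 1: expand (4,4) (f=4, h=2) → closed; open now [(2,3) g=1 f=6, (3,3) g=2 f=6, (4,3) g=3 f=6, (5,4) g=3 f=4]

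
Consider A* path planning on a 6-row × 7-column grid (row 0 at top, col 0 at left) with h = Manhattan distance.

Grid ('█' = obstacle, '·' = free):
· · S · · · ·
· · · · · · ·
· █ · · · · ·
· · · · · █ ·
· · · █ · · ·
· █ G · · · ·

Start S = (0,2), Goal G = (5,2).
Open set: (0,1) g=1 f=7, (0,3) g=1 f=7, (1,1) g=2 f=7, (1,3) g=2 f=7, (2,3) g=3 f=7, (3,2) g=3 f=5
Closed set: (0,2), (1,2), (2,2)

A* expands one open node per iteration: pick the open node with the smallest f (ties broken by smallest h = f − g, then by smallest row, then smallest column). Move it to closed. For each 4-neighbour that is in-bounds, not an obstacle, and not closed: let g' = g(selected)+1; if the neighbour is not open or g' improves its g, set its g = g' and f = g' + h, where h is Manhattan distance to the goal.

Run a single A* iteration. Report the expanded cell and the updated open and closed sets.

expanded=(3,2); open=[(0,1) g=1 f=7, (0,3) g=1 f=7, (1,1) g=2 f=7, (1,3) g=2 f=7, (2,3) g=3 f=7, (3,1) g=4 f=7, (3,3) g=4 f=7, (4,2) g=4 f=5]; closed=[(0,2), (1,2), (2,2), (3,2)]

step 1: expand (3,2) (f=5, h=2) → closed; open now [(0,1) g=1 f=7, (0,3) g=1 f=7, (1,1) g=2 f=7, (1,3) g=2 f=7, (2,3) g=3 f=7, (3,1) g=4 f=7, (3,3) g=4 f=7, (4,2) g=4 f=5]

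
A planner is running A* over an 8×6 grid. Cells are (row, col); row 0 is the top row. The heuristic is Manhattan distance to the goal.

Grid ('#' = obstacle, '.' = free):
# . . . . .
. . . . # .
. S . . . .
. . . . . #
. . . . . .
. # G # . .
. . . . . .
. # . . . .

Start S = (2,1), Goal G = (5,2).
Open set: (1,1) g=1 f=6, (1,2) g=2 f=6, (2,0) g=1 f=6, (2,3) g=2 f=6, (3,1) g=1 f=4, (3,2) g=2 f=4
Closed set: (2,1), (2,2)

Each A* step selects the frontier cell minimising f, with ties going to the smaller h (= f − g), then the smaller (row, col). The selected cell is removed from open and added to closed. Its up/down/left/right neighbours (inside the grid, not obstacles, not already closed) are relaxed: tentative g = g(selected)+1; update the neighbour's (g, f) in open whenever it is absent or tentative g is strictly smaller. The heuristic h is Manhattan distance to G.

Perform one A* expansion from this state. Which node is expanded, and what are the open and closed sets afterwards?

expanded=(3,2); open=[(1,1) g=1 f=6, (1,2) g=2 f=6, (2,0) g=1 f=6, (2,3) g=2 f=6, (3,1) g=1 f=4, (3,3) g=3 f=6, (4,2) g=3 f=4]; closed=[(2,1), (2,2), (3,2)]

step 1: expand (3,2) (f=4, h=2) → closed; open now [(1,1) g=1 f=6, (1,2) g=2 f=6, (2,0) g=1 f=6, (2,3) g=2 f=6, (3,1) g=1 f=4, (3,3) g=3 f=6, (4,2) g=3 f=4]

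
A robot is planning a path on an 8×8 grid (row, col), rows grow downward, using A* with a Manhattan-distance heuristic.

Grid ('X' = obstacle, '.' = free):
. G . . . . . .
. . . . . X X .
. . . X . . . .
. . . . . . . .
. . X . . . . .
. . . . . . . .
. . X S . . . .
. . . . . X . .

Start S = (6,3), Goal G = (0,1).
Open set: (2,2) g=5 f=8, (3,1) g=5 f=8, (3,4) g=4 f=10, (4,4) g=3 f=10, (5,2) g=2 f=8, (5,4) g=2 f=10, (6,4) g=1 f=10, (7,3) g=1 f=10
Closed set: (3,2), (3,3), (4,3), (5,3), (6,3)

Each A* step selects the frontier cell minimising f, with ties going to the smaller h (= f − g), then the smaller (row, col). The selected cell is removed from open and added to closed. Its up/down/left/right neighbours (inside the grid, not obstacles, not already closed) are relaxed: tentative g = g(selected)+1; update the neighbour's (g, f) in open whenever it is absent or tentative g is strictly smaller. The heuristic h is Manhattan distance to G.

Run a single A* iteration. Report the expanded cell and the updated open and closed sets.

step 1: expand (2,2) (f=8, h=3) → closed; open now [(1,2) g=6 f=8, (2,1) g=6 f=8, (3,1) g=5 f=8, (3,4) g=4 f=10, (4,4) g=3 f=10, (5,2) g=2 f=8, (5,4) g=2 f=10, (6,4) g=1 f=10, (7,3) g=1 f=10]

expanded=(2,2); open=[(1,2) g=6 f=8, (2,1) g=6 f=8, (3,1) g=5 f=8, (3,4) g=4 f=10, (4,4) g=3 f=10, (5,2) g=2 f=8, (5,4) g=2 f=10, (6,4) g=1 f=10, (7,3) g=1 f=10]; closed=[(2,2), (3,2), (3,3), (4,3), (5,3), (6,3)]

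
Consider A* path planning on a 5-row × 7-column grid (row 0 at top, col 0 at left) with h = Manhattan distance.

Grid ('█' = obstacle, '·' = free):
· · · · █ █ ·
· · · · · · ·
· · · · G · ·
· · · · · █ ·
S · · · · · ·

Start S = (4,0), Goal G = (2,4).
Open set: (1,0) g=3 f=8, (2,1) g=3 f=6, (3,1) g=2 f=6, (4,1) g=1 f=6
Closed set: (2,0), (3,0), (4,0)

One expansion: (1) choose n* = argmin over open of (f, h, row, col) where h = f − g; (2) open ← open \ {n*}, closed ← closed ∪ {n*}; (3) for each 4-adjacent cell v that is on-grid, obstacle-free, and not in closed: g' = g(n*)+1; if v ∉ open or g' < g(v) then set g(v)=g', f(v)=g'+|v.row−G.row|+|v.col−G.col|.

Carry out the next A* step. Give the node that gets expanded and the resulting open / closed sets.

expanded=(2,1); open=[(1,0) g=3 f=8, (1,1) g=4 f=8, (2,2) g=4 f=6, (3,1) g=2 f=6, (4,1) g=1 f=6]; closed=[(2,0), (2,1), (3,0), (4,0)]

step 1: expand (2,1) (f=6, h=3) → closed; open now [(1,0) g=3 f=8, (1,1) g=4 f=8, (2,2) g=4 f=6, (3,1) g=2 f=6, (4,1) g=1 f=6]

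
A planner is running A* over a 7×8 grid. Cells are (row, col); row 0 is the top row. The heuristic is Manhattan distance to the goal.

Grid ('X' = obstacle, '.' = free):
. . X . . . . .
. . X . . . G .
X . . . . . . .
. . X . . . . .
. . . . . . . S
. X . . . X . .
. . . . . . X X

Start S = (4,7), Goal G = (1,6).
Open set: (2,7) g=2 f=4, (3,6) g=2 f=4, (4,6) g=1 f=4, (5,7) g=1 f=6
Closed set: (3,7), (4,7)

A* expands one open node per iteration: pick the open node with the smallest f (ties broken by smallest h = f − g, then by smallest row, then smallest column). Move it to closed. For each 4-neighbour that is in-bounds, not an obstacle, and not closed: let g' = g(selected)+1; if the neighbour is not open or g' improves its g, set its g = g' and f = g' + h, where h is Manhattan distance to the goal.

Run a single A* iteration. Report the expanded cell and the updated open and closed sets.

step 1: expand (2,7) (f=4, h=2) → closed; open now [(1,7) g=3 f=4, (2,6) g=3 f=4, (3,6) g=2 f=4, (4,6) g=1 f=4, (5,7) g=1 f=6]

expanded=(2,7); open=[(1,7) g=3 f=4, (2,6) g=3 f=4, (3,6) g=2 f=4, (4,6) g=1 f=4, (5,7) g=1 f=6]; closed=[(2,7), (3,7), (4,7)]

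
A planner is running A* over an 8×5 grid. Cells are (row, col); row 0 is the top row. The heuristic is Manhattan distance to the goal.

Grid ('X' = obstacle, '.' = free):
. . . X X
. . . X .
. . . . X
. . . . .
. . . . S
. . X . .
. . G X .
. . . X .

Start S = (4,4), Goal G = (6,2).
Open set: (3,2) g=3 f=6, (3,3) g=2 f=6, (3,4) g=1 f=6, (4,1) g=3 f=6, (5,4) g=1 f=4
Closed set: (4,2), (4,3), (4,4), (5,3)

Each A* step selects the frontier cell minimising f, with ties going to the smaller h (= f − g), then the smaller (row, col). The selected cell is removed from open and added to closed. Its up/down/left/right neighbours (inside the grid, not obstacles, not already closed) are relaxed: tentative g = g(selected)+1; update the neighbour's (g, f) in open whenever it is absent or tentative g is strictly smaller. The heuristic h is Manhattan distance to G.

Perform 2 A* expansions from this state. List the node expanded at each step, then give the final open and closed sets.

step 1: expand (5,4) (f=4, h=3) → closed; open now [(3,2) g=3 f=6, (3,3) g=2 f=6, (3,4) g=1 f=6, (4,1) g=3 f=6, (6,4) g=2 f=4]
step 2: expand (6,4) (f=4, h=2) → closed; open now [(3,2) g=3 f=6, (3,3) g=2 f=6, (3,4) g=1 f=6, (4,1) g=3 f=6, (7,4) g=3 f=6]

order=[(5,4) → (6,4)]; open=[(3,2) g=3 f=6, (3,3) g=2 f=6, (3,4) g=1 f=6, (4,1) g=3 f=6, (7,4) g=3 f=6]; closed=[(4,2), (4,3), (4,4), (5,3), (5,4), (6,4)]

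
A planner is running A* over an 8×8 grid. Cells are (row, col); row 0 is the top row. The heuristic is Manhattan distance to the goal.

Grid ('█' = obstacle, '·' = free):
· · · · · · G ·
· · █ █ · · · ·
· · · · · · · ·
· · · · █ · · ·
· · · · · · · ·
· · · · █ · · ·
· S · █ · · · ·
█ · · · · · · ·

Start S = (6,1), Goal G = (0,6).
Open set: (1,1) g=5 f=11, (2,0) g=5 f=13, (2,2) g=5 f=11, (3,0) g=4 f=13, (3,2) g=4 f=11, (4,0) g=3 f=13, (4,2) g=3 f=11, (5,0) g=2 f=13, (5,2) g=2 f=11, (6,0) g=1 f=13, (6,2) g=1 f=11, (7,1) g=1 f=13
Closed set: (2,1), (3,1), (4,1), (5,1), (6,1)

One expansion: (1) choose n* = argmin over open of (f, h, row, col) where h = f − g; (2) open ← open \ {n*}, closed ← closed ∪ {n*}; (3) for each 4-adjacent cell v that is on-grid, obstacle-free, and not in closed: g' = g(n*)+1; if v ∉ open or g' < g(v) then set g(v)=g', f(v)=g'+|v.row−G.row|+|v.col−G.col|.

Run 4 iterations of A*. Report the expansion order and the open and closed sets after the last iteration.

order=[(1,1) → (0,1) → (0,2) → (0,3)]; open=[(0,0) g=7 f=13, (0,4) g=9 f=11, (1,0) g=6 f=13, (2,0) g=5 f=13, (2,2) g=5 f=11, (3,0) g=4 f=13, (3,2) g=4 f=11, (4,0) g=3 f=13, (4,2) g=3 f=11, (5,0) g=2 f=13, (5,2) g=2 f=11, (6,0) g=1 f=13, (6,2) g=1 f=11, (7,1) g=1 f=13]; closed=[(0,1), (0,2), (0,3), (1,1), (2,1), (3,1), (4,1), (5,1), (6,1)]

step 1: expand (1,1) (f=11, h=6) → closed; open now [(0,1) g=6 f=11, (1,0) g=6 f=13, (2,0) g=5 f=13, (2,2) g=5 f=11, (3,0) g=4 f=13, (3,2) g=4 f=11, (4,0) g=3 f=13, (4,2) g=3 f=11, (5,0) g=2 f=13, (5,2) g=2 f=11, (6,0) g=1 f=13, (6,2) g=1 f=11, (7,1) g=1 f=13]
step 2: expand (0,1) (f=11, h=5) → closed; open now [(0,0) g=7 f=13, (0,2) g=7 f=11, (1,0) g=6 f=13, (2,0) g=5 f=13, (2,2) g=5 f=11, (3,0) g=4 f=13, (3,2) g=4 f=11, (4,0) g=3 f=13, (4,2) g=3 f=11, (5,0) g=2 f=13, (5,2) g=2 f=11, (6,0) g=1 f=13, (6,2) g=1 f=11, (7,1) g=1 f=13]
step 3: expand (0,2) (f=11, h=4) → closed; open now [(0,0) g=7 f=13, (0,3) g=8 f=11, (1,0) g=6 f=13, (2,0) g=5 f=13, (2,2) g=5 f=11, (3,0) g=4 f=13, (3,2) g=4 f=11, (4,0) g=3 f=13, (4,2) g=3 f=11, (5,0) g=2 f=13, (5,2) g=2 f=11, (6,0) g=1 f=13, (6,2) g=1 f=11, (7,1) g=1 f=13]
step 4: expand (0,3) (f=11, h=3) → closed; open now [(0,0) g=7 f=13, (0,4) g=9 f=11, (1,0) g=6 f=13, (2,0) g=5 f=13, (2,2) g=5 f=11, (3,0) g=4 f=13, (3,2) g=4 f=11, (4,0) g=3 f=13, (4,2) g=3 f=11, (5,0) g=2 f=13, (5,2) g=2 f=11, (6,0) g=1 f=13, (6,2) g=1 f=11, (7,1) g=1 f=13]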